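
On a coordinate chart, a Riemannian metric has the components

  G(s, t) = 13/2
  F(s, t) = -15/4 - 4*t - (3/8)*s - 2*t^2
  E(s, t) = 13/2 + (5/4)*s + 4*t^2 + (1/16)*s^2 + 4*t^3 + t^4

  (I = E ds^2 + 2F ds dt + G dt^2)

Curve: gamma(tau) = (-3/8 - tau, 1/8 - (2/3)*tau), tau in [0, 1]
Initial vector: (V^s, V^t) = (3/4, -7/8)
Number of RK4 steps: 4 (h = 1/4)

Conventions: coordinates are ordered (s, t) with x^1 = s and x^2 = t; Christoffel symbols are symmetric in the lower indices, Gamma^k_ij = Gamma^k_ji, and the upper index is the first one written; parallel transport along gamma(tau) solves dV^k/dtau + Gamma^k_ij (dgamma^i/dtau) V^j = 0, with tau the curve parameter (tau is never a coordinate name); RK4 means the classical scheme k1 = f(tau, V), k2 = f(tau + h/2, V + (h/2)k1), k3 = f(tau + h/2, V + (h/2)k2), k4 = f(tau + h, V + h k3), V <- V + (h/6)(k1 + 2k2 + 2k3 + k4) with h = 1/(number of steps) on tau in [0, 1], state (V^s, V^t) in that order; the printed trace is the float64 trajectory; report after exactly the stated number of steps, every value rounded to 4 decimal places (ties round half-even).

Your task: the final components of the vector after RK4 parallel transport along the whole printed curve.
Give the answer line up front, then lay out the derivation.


Answer: V^s = 1.2480, V^t = -0.6351

gamma'(tau) = (-1, -2/3); f(tau, V)^k = -Gamma^k_ij(gamma(tau)) gamma'^i(tau) V^j; h = 1/4; intermediate values shown to 6 dp
curve data and Christoffel symbols at the stage parameters:
  tau = 0.000000: gamma = (-0.375000, 0.125000), gamma' = (-1.000000, -0.666667); Gamma_sss = -0.005194, Gamma_sst = 0.172090, Gamma_stt = -1.295733, Gamma_tss = -0.152948, Gamma_tst = 0.109624, Gamma_ttt = -0.825407
  tau = 0.125000: gamma = (-0.500000, 0.041667), gamma' = (-1.000000, -0.666667); Gamma_sss = 0.073682, Gamma_sst = 0.047206, Gamma_stt = -1.109813, Gamma_tss = -0.042646, Gamma_tst = 0.027108, Gamma_ttt = -0.637313
  tau = 0.250000: gamma = (-0.625000, -0.041667), gamma' = (-1.000000, -0.666667); Gamma_sss = 0.117686, Gamma_sst = -0.038897, Gamma_stt = -0.953381, Gamma_tss = 0.027066, Gamma_tst = -0.020061, Gamma_ttt = -0.491714
  tau = 0.375000: gamma = (-0.750000, -0.125000), gamma' = (-1.000000, -0.666667); Gamma_sss = 0.139258, Gamma_sst = -0.096101, Gamma_stt = -0.820062, Gamma_tss = 0.069682, Gamma_tst = -0.044354, Gamma_ttt = -0.378490
  tau = 0.500000: gamma = (-0.875000, -0.208333), gamma' = (-1.000000, -0.666667); Gamma_sss = 0.146744, Gamma_sst = -0.131559, Gamma_stt = -0.704914, Gamma_tss = 0.093630, Gamma_tst = -0.054149, Gamma_ttt = -0.290137
  tau = 0.625000: gamma = (-1.000000, -0.291667), gamma' = (-1.000000, -0.666667); Gamma_sss = 0.145738, Gamma_sst = -0.150492, Gamma_stt = -0.604066, Gamma_tss = 0.104232, Gamma_tst = -0.055068, Gamma_ttt = -0.221039
  tau = 0.750000: gamma = (-1.125000, -0.375000), gamma' = (-1.000000, -0.666667); Gamma_sss = 0.139966, Gamma_sst = -0.156743, Gamma_stt = -0.514440, Gamma_tss = 0.104917, Gamma_tst = -0.050866, Gamma_ttt = -0.166946
  tau = 0.875000: gamma = (-1.250000, -0.458333), gamma' = (-1.000000, -0.666667); Gamma_sss = 0.131883, Gamma_sst = -0.153171, Gamma_stt = -0.433544, Gamma_tss = 0.097976, Gamma_tst = -0.044020, Gamma_ttt = -0.124598
  tau = 1.000000: gamma = (-1.375000, -0.541667), gamma' = (-1.000000, -0.666667); Gamma_sss = 0.123068, Gamma_sst = -0.141918, Gamma_stt = -0.359318, Gamma_tss = 0.085034, Gamma_tst = -0.036124, Gamma_ttt = -0.091461
step 0: V^s = 0.7500, V^t = -0.8750
step 1: k1 = (0.687415, 0.325667), k2 = (0.665789, 0.311312), k3 = (0.666747, 0.312092), k4 = (0.621659, 0.289796); V <- V + (h/6)(k1 + 2k2 + 2k3 + k4): V^s = 0.9156, V^t = -0.7974
step 2: k1 = (0.621847, 0.289930), k2 = (0.563972, 0.265667), k3 = (0.565377, 0.266277), k4 = (0.501999, 0.241742); V <- V + (h/6)(k1 + 2k2 + 2k3 + k4): V^s = 1.0565, V^t = -0.7309
step 3: k1 = (0.502028, 0.241740), k2 = (0.438458, 0.217416), k3 = (0.439780, 0.217495), k4 = (0.379449, 0.192538); V <- V + (h/6)(k1 + 2k2 + 2k3 + k4): V^s = 1.1664, V^t = -0.6766
step 4: k1 = (0.379466, 0.192542), k2 = (0.324680, 0.166233), k3 = (0.325931, 0.166181), k4 = (0.277755, 0.137724); V <- V + (h/6)(k1 + 2k2 + 2k3 + k4): V^s = 1.2480, V^t = -0.6351


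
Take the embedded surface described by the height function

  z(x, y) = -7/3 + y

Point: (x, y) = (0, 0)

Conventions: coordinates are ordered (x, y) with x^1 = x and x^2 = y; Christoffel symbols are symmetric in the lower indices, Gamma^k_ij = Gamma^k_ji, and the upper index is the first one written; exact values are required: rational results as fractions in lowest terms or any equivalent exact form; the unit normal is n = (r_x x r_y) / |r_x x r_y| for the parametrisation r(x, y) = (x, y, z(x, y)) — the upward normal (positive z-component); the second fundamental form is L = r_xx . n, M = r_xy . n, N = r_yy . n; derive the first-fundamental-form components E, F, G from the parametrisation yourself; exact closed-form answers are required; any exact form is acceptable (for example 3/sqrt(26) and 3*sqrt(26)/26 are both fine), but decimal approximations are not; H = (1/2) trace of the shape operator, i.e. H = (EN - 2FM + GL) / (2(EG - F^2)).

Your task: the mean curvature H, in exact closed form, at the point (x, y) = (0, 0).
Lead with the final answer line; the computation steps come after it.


Answer: H = 0

z_x = 0, z_y = 1, z_xx = 0, z_xy = 0, z_yy = 0
E = 1, F = 0, G = 2; answer radicand W^2 = 2
unnormalised second-form numerators: l = 0, m = 0, n = 0; L = l/sqrt(2), and similarly M = m/sqrt(W^2), N = n/sqrt(W^2)
H = (E*n - 2*F*m + G*l) / (2*(EG - F^2)*sqrt(W^2)); E*n - 2*F*m + G*l = 0, EG - F^2 = 2, so H = (0)/sqrt(2)


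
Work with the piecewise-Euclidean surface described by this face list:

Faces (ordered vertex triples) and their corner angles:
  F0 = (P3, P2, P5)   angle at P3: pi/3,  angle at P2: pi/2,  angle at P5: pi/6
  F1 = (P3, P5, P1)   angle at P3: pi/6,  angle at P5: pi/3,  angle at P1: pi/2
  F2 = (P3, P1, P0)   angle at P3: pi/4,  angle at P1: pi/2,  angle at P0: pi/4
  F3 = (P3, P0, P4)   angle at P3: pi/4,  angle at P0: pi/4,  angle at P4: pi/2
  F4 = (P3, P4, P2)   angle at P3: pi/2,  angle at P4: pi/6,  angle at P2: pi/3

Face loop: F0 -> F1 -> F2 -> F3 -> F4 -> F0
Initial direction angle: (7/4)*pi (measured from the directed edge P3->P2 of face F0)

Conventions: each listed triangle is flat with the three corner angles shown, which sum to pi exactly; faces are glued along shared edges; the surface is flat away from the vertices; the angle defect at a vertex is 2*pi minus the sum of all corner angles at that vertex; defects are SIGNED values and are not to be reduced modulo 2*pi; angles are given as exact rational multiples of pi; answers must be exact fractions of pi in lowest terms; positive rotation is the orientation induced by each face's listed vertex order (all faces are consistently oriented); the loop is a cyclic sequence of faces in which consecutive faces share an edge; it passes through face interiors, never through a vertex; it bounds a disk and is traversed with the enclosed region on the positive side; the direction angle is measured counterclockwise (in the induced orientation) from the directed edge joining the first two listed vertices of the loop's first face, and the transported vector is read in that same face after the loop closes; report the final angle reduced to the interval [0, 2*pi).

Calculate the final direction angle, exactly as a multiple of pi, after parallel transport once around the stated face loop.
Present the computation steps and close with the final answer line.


enclosed vertex P3: corner angles sum to (3/2)*pi, defect = 2*pi - (3/2)*pi = pi/2
transport around the loop rotates by the sum of enclosed defects; add to the initial angle mod 2*pi
final angle = (7/4)*pi + pi/2 = pi/4 (mod 2*pi)

Answer: final direction angle = pi/4


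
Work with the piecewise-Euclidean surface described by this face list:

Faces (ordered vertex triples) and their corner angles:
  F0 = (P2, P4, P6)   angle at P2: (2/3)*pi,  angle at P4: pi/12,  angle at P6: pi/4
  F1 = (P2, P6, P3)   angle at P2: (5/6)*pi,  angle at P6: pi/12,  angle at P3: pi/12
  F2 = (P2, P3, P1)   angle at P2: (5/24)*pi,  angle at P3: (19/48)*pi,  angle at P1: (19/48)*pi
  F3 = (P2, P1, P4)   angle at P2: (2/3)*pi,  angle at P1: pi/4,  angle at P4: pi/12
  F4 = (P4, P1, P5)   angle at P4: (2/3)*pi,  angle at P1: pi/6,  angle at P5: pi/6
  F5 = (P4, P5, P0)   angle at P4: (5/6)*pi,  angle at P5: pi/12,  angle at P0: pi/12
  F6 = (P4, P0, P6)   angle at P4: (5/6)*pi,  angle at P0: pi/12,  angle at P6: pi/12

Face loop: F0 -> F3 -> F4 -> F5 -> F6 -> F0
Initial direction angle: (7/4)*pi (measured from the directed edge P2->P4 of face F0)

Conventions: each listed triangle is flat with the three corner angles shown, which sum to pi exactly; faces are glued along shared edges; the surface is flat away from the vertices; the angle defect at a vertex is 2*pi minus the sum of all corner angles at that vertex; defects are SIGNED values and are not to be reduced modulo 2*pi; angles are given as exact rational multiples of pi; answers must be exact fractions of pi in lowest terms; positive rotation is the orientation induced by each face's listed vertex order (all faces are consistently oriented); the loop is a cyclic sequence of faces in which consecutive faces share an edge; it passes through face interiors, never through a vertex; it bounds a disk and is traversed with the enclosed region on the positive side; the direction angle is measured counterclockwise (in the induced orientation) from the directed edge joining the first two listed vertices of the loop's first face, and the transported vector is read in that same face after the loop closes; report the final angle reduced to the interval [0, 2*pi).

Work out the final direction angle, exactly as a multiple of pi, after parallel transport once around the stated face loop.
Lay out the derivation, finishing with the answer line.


enclosed vertex P4: corner angles sum to (5/2)*pi, defect = 2*pi - (5/2)*pi = -pi/2
final direction = starting direction + enclosed defect total, reduced mod 2*pi (induced orientation)
final angle = (7/4)*pi - pi/2 = (5/4)*pi (mod 2*pi)

Answer: final direction angle = (5/4)*pi


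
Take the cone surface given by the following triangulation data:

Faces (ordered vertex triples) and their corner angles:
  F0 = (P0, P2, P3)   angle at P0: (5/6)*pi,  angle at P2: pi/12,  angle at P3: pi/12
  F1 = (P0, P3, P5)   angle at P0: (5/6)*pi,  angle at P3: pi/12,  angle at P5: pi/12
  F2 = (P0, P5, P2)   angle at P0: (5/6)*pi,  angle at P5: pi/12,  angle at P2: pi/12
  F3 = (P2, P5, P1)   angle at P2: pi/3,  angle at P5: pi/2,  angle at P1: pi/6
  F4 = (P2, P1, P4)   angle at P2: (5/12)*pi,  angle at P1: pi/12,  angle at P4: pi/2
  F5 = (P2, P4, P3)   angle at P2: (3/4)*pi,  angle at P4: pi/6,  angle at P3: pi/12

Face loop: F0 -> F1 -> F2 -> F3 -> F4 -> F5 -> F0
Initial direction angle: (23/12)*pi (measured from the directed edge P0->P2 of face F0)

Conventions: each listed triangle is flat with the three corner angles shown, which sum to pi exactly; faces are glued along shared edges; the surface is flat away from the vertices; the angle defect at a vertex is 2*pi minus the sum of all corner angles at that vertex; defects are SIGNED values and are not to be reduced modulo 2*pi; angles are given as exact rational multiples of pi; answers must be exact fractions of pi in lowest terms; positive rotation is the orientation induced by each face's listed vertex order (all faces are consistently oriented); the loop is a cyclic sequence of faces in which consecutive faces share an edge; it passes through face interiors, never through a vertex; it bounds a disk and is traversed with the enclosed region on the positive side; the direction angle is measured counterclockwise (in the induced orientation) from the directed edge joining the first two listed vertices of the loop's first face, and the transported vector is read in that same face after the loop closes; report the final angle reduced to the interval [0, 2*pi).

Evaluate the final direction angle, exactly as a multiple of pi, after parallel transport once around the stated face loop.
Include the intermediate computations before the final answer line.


enclosed vertex P0: corner angles sum to (5/2)*pi, defect = 2*pi - (5/2)*pi = -pi/2
enclosed vertex P2: corner angles sum to (5/3)*pi, defect = 2*pi - (5/3)*pi = pi/3
the rotation equals the total enclosed defect, so the final angle is initial + defects (mod 2*pi)
final angle = (23/12)*pi - pi/6 = (7/4)*pi (mod 2*pi)

Answer: final direction angle = (7/4)*pi


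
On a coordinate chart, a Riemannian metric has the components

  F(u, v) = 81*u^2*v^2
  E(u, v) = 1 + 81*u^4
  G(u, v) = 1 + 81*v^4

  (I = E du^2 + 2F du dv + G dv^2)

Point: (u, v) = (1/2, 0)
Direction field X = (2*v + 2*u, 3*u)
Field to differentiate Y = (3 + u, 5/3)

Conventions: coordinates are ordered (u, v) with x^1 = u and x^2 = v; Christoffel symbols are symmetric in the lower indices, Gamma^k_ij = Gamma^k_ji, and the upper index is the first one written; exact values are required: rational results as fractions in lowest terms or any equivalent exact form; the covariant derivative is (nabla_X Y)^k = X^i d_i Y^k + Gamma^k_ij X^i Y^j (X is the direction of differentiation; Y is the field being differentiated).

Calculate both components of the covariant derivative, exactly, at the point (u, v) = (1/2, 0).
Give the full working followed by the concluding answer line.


E = 97/16, F = 0, G = 1 at the point
E_u = 81/2, E_v = 0, F_u = 0, F_v = 0, G_u = 0, G_v = 0
EG - F^2 = 97/16;  g^inv = (16/97) * [[1, 0], [0, 97/16]]
first-kind symbols [ij,l] = (1/2)(d_i g_jl + d_j g_il - d_l g_ij): [uu,u] = E_u/2 = 81/4, [uu,v] = F_u - E_v/2 = 0, [uv,u] = E_v/2 = 0, [uv,v] = G_u/2 = 0, [vv,u] = F_v - G_u/2 = 0, [vv,v] = G_v/2 = 0
Gamma^u_ij = (G*[ij,u] - F*[ij,v])/(EG - F^2), Gamma^v_ij = (E*[ij,v] - F*[ij,u])/(EG - F^2)
Gamma_uuu = 324/97, Gamma_uuv = 0, Gamma_uvv = 0, Gamma_vuu = 0, Gamma_vuv = 0, Gamma_vvv = 0
X = (1, 3/2), Y = (7/2, 5/3) at the point

Answer: (nabla_X Y)^u = 1231/97, (nabla_X Y)^v = 0


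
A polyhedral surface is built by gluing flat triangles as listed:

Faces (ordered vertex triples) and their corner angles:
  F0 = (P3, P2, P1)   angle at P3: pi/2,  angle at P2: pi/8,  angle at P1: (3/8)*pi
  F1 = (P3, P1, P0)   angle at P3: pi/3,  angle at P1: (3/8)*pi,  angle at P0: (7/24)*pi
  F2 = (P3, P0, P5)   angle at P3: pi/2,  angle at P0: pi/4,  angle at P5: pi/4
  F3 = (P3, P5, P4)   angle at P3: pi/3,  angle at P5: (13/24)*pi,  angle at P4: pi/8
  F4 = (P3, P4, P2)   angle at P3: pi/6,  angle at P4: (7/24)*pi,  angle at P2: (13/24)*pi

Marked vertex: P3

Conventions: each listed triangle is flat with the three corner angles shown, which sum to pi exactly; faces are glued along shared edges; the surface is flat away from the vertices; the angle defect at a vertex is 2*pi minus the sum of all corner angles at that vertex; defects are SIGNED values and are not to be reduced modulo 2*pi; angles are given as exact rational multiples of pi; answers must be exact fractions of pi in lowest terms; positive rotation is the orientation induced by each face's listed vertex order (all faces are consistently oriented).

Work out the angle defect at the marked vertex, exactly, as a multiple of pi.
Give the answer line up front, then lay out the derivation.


Answer: defect(P3) = pi/6

Sum of corner angles at P3: (11/6)*pi
defect = 2*pi - (11/6)*pi


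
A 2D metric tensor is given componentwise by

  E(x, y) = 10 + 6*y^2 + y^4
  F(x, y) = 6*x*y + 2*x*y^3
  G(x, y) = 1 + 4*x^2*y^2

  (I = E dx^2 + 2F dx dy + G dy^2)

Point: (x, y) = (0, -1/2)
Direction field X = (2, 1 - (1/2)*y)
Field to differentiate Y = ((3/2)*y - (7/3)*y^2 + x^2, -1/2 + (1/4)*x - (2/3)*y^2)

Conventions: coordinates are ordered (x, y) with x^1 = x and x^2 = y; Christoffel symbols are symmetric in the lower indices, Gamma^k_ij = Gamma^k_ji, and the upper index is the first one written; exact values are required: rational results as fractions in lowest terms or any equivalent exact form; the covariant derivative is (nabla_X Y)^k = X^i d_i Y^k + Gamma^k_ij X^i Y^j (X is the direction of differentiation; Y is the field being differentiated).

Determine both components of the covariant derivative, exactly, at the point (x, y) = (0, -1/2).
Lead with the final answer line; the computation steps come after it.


Answer: (nabla_X Y)^x = 25019/4440, (nabla_X Y)^y = 4/3

E = 185/16, F = 0, G = 1 at the point
E_x = 0, E_y = -13/2, F_x = -13/4, F_y = 0, G_x = 0, G_y = 0
EG - F^2 = 185/16;  g^inv = (16/185) * [[1, 0], [0, 185/16]]
first-kind symbols [ij,l] = (1/2)(d_i g_jl + d_j g_il - d_l g_ij): [xx,x] = E_x/2 = 0, [xx,y] = F_x - E_y/2 = 0, [xy,x] = E_y/2 = -13/4, [xy,y] = G_x/2 = 0, [yy,x] = F_y - G_x/2 = 0, [yy,y] = G_y/2 = 0
Gamma^x_ij = (G*[ij,x] - F*[ij,y])/(EG - F^2), Gamma^y_ij = (E*[ij,y] - F*[ij,x])/(EG - F^2)
Gamma_xxx = 0, Gamma_xxy = -52/185, Gamma_xyy = 0, Gamma_yxx = 0, Gamma_yxy = 0, Gamma_yyy = 0
X = (2, 5/4), Y = (-4/3, -2/3) at the point


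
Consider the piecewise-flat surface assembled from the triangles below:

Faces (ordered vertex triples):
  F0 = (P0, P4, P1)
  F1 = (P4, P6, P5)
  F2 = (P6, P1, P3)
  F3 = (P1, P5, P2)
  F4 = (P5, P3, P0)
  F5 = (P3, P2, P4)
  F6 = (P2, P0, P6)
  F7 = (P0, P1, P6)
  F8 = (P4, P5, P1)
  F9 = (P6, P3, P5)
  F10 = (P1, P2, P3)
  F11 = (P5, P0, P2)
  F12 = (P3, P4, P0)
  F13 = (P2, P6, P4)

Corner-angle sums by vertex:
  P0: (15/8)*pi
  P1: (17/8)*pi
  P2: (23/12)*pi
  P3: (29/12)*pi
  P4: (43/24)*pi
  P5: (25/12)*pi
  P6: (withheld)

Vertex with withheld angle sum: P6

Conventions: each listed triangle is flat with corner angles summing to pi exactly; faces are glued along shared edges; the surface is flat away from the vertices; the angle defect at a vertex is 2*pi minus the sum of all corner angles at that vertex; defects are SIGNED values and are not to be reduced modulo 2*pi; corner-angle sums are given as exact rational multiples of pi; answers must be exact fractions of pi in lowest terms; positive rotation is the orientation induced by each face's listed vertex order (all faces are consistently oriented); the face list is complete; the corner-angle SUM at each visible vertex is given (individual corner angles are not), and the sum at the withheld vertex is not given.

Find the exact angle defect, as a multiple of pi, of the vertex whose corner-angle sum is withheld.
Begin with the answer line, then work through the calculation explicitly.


Answer: defect(P6) = (5/24)*pi

V = 7, E = 21, F = 14; chi = V - E + F = 0
Gauss-Bonnet: total defect = 2*pi*chi = 0; visible defects sum to (-5/24)*pi


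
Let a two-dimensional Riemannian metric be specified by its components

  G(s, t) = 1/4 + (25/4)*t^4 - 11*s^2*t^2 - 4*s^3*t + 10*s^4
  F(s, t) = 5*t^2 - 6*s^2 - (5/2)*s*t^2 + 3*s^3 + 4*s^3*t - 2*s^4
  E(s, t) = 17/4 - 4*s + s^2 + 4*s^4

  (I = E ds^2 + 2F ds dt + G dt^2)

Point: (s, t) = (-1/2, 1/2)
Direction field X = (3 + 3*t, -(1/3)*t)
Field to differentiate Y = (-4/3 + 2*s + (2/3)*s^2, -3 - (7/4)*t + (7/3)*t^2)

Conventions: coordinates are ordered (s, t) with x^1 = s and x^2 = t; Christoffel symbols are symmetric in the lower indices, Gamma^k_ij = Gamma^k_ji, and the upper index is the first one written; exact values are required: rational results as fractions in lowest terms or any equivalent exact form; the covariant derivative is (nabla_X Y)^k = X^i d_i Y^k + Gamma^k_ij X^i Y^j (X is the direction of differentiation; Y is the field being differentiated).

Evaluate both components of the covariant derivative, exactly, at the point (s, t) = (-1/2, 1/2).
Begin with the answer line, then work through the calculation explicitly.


Answer: (nabla_X Y)^s = 109377/41920, (nabla_X Y)^t = -933871/10480

E = 27/4, F = -11/16, G = 53/64 at the point
E_s = -7, E_t = 0, F_s = 81/8, F_t = 23/4, G_s = -15/4, G_t = 7/8
EG - F^2 = 655/128;  g^inv = (128/655) * [[53/64, 11/16], [11/16, 27/4]]
first-kind symbols [ij,l] = (1/2)(d_i g_jl + d_j g_il - d_l g_ij): [ss,s] = E_s/2 = -7/2, [ss,t] = F_s - E_t/2 = 81/8, [st,s] = E_t/2 = 0, [st,t] = G_s/2 = -15/8, [tt,s] = F_t - G_s/2 = 61/8, [tt,t] = G_t/2 = 7/16
Gamma^s_ij = (G*[ij,s] - F*[ij,t])/(EG - F^2), Gamma^t_ij = (E*[ij,t] - F*[ij,s])/(EG - F^2)
Gamma_sss = 104/131, Gamma_sst = -33/131, Gamma_stt = 3387/2620, Gamma_tss = 1688/131, Gamma_tst = -324/131, Gamma_ttt = 1049/655
X = (9/2, -1/6), Y = (-13/6, -79/24) at the point


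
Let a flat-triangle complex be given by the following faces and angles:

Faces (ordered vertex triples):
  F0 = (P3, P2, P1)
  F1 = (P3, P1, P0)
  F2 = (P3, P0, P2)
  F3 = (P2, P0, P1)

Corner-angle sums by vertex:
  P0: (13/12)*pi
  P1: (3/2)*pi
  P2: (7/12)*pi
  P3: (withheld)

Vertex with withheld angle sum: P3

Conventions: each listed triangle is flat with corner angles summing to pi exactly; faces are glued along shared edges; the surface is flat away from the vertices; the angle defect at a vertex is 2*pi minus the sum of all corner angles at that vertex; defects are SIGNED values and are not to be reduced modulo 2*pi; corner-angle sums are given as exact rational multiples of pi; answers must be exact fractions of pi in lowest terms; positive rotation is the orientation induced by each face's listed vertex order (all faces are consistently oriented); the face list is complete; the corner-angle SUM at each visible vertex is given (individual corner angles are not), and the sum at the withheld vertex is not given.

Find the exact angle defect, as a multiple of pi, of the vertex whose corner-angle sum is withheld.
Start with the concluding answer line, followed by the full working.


Answer: defect(P3) = (7/6)*pi

V = 4, E = 6, F = 4; chi = V - E + F = 2
Gauss-Bonnet: total defect = 2*pi*chi = 4*pi; visible defects sum to (17/6)*pi


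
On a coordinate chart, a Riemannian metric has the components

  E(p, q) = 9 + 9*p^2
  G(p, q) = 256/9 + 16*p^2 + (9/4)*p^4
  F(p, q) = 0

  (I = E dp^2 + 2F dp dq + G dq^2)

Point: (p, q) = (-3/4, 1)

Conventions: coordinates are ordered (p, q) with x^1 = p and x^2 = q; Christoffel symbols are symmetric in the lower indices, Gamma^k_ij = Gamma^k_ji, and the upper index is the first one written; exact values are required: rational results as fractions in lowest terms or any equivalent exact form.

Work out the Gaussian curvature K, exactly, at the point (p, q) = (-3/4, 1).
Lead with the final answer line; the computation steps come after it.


Answer: K = -8192/370625

E = 225/16, F = 0, G = 351649/9216, EG - F^2 = 8791225/16384 at the point
E_p = -27/2, E_q = 0, F_p = 0, F_q = 0, G_p = -1779/64, G_q = 0
E_qq = 0, F_pq = 0, G_pp = 755/16
Using the Brioschi determinant formula for K from the metric derivatives:
M1 = [[-E_qq/2 + F_pq - G_pp/2, E_p/2, F_p - E_q/2], [F_q - G_p/2, E, F], [G_q/2, F, G]] = [[-755/32, -27/4, 0], [1779/128, 225/16, 0], [0, 0, 351649/9216]]; det M1 = -2380312081/262144
M2 = [[0, E_q/2, G_p/2], [E_q/2, E, F], [G_p/2, F, G]] = [[0, 0, -1779/128], [0, 225/16, 0], [-1779/128, 0, 351649/9216]]; det M2 = -712089225/262144
det M1 - det M2 = -208527857/32768; K = -208527857/32768 / (8791225/16384)^2 = -8192/370625


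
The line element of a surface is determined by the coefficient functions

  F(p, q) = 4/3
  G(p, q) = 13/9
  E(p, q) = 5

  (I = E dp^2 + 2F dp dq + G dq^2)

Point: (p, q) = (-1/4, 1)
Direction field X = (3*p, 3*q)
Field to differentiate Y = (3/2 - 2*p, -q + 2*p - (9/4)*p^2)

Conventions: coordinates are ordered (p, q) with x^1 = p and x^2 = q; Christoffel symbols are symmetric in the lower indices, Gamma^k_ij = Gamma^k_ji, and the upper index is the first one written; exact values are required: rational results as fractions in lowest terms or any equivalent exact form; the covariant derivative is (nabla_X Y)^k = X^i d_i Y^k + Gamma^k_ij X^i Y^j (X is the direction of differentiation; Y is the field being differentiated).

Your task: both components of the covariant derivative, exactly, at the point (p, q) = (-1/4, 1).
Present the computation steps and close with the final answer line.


E = 5, F = 4/3, G = 13/9 at the point
E_p = 0, E_q = 0, F_p = 0, F_q = 0, G_p = 0, G_q = 0
EG - F^2 = 49/9;  g^inv = (9/49) * [[13/9, -4/3], [-4/3, 5]]
first-kind symbols [ij,l] = (1/2)(d_i g_jl + d_j g_il - d_l g_ij): [pp,p] = E_p/2 = 0, [pp,q] = F_p - E_q/2 = 0, [pq,p] = E_q/2 = 0, [pq,q] = G_p/2 = 0, [qq,p] = F_q - G_p/2 = 0, [qq,q] = G_q/2 = 0
Gamma^p_ij = (G*[ij,p] - F*[ij,q])/(EG - F^2), Gamma^q_ij = (E*[ij,q] - F*[ij,p])/(EG - F^2)
Gamma_ppp = 0, Gamma_ppq = 0, Gamma_pqq = 0, Gamma_qpp = 0, Gamma_qpq = 0, Gamma_qqq = 0
X = (-3/4, 3), Y = (2, -105/64) at the point

Answer: (nabla_X Y)^p = 3/2, (nabla_X Y)^q = -171/32


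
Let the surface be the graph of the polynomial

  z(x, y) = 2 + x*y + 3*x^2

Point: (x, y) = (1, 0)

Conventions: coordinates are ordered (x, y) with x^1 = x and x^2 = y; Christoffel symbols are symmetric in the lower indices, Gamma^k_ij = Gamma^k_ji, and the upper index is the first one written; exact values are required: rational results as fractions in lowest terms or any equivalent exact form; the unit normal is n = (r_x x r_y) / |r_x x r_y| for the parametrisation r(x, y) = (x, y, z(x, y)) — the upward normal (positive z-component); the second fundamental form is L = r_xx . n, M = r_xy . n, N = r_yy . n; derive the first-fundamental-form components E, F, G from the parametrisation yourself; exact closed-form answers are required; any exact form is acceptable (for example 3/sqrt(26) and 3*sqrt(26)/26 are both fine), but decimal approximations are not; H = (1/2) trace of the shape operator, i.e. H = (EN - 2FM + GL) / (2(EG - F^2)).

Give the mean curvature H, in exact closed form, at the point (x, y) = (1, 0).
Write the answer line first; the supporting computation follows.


Answer: H = 0

z_x = 6, z_y = 1, z_xx = 6, z_xy = 1, z_yy = 0
E = 37, F = 6, G = 2; answer radicand W^2 = 38
unnormalised second-form numerators: l = 6, m = 1, n = 0; L = l/sqrt(38), and similarly M = m/sqrt(W^2), N = n/sqrt(W^2)
H = (E*n - 2*F*m + G*l) / (2*(EG - F^2)*sqrt(W^2)); E*n - 2*F*m + G*l = 0, EG - F^2 = 38, so H = (0)/sqrt(38)


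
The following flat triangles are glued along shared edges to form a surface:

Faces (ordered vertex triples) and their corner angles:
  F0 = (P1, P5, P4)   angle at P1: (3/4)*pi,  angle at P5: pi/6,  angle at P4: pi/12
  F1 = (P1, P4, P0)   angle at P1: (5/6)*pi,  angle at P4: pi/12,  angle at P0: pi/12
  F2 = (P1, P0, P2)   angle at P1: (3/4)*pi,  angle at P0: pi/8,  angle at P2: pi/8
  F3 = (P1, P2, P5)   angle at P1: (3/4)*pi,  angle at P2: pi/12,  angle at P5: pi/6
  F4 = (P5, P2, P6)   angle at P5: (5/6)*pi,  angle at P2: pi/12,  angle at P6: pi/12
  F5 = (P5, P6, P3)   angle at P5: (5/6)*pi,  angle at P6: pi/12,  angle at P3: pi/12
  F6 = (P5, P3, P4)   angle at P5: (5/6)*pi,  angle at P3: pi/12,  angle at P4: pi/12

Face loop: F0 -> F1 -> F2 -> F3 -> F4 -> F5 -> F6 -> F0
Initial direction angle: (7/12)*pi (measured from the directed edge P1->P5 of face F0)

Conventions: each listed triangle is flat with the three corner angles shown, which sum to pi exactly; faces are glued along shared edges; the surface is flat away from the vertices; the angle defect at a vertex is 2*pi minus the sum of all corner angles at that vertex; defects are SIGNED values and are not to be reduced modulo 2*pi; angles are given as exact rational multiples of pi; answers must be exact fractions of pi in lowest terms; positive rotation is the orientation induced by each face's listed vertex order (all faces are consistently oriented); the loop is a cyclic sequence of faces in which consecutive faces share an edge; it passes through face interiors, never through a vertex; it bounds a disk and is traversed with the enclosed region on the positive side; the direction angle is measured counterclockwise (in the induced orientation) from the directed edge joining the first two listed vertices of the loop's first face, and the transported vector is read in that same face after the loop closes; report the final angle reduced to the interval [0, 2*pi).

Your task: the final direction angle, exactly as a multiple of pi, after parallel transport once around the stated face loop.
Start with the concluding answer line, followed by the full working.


Answer: final direction angle = (2/3)*pi

enclosed vertex P1: corner angles sum to (37/12)*pi, defect = 2*pi - (37/12)*pi = (-13/12)*pi
enclosed vertex P5: corner angles sum to (17/6)*pi, defect = 2*pi - (17/6)*pi = (-5/6)*pi
transport around the loop rotates by the sum of enclosed defects; add to the initial angle mod 2*pi
final angle = (7/12)*pi - (23/12)*pi = (2/3)*pi (mod 2*pi)


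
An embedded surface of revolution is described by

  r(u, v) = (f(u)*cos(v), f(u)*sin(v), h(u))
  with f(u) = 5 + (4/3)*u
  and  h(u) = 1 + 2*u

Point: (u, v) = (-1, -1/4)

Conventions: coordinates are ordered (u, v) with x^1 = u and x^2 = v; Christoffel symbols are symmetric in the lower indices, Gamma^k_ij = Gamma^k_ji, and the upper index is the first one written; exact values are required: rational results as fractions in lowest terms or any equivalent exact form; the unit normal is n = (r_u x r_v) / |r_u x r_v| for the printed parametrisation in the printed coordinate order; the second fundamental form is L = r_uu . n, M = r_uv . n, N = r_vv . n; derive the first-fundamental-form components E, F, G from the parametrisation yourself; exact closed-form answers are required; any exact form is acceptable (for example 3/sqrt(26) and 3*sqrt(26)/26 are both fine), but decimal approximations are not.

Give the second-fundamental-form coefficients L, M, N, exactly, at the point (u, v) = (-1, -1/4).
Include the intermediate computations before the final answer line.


f = 11/3, f' = 4/3, f'' = 0, h' = 2, h'' = 0
E = 52/9, F = 0, G = 121/9; answer radicand W^2 = 52/9
unnormalised second-form numerators: l = 0, m = 0, n = 22/3; L = l/sqrt(52/9), and similarly M = m/sqrt(W^2), N = n/sqrt(W^2)

Answer: L = 0, M = 0, N = 11*sqrt(13)/13


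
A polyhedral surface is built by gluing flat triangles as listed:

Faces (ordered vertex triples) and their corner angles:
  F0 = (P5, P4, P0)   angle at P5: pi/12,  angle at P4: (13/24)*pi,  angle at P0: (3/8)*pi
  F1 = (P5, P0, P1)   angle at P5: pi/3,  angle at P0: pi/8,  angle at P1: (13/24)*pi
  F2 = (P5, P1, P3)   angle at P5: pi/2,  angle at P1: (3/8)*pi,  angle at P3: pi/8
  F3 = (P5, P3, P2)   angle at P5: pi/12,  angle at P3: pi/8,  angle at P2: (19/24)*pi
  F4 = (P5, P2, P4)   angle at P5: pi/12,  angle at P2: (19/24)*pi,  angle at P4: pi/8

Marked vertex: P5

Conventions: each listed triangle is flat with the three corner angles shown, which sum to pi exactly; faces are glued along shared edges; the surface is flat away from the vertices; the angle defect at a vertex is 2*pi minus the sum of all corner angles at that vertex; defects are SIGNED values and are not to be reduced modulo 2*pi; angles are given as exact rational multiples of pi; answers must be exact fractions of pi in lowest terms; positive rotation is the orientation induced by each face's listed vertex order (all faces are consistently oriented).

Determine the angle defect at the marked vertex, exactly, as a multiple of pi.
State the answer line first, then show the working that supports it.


Answer: defect(P5) = (11/12)*pi

Sum of corner angles at P5: (13/12)*pi
defect = 2*pi - (13/12)*pi


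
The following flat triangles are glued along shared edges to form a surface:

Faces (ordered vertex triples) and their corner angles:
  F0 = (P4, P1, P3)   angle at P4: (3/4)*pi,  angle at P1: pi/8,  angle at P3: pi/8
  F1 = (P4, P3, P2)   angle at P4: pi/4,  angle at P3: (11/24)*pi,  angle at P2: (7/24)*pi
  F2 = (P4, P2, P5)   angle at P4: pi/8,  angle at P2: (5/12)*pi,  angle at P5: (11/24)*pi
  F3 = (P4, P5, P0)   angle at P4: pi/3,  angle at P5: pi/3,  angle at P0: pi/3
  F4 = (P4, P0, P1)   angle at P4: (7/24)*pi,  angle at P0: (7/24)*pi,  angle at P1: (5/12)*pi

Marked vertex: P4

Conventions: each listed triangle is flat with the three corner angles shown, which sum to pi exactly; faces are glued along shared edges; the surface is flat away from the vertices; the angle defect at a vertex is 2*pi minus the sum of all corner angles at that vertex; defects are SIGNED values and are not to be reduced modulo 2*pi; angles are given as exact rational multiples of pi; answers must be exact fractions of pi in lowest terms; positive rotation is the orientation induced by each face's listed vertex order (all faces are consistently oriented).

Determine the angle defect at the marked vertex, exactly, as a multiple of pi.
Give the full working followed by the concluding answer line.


Sum of corner angles at P4: (7/4)*pi
defect = 2*pi - (7/4)*pi

Answer: defect(P4) = pi/4


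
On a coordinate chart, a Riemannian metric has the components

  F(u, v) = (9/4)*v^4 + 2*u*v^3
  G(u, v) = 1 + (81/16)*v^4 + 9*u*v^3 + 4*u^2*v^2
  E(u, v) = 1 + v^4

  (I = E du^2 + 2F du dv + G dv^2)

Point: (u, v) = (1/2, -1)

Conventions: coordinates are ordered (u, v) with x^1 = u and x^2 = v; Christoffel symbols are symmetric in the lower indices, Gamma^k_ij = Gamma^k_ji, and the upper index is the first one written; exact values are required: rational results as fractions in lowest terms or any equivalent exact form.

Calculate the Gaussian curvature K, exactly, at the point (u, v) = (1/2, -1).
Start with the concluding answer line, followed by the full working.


Answer: K = -1024/3249

E = 2, F = 5/4, G = 41/16, EG - F^2 = 57/16 at the point
E_u = 0, E_v = -4, F_u = -2, F_v = -6, G_u = -5, G_v = -35/4
E_vv = 12, F_uv = 6, G_uu = 8
The intrinsic route: Brioschi's K = (det M1 - det M2)/(EG - F^2)^2.
M1 = [[-E_vv/2 + F_uv - G_uu/2, E_u/2, F_u - E_v/2], [F_v - G_u/2, E, F], [G_v/2, F, G]] = [[-4, 0, 0], [-7/2, 2, 5/4], [-35/8, 5/4, 41/16]]; det M1 = -57/4
M2 = [[0, E_v/2, G_u/2], [E_v/2, E, F], [G_u/2, F, G]] = [[0, -2, -5/2], [-2, 2, 5/4], [-5/2, 5/4, 41/16]]; det M2 = -41/4
det M1 - det M2 = -4; K = -4 / (57/16)^2 = -1024/3249


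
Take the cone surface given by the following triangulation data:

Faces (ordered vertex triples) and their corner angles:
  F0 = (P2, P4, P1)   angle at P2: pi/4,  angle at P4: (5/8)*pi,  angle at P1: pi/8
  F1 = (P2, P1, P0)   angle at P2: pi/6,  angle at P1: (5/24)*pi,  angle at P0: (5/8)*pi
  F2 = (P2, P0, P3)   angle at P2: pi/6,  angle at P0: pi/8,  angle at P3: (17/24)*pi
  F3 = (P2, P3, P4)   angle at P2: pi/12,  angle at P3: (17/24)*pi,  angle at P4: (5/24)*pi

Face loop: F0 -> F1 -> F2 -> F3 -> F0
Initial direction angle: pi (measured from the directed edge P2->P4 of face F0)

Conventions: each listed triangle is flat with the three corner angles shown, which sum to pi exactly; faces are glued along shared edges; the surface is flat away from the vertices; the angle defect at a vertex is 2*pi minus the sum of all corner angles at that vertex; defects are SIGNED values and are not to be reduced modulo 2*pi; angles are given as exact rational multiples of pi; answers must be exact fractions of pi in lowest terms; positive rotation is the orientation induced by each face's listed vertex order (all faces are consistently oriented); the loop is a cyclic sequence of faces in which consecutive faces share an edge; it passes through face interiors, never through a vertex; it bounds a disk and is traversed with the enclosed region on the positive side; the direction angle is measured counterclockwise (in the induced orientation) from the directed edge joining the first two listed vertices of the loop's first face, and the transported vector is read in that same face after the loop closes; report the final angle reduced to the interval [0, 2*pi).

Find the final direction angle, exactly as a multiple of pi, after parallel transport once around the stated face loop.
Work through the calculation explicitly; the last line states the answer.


enclosed vertex P2: corner angles sum to (2/3)*pi, defect = 2*pi - (2/3)*pi = (4/3)*pi
the final direction is the initial angle plus the enclosed defects, taken mod 2*pi in the induced orientation
final angle = pi + (4/3)*pi = pi/3 (mod 2*pi)

Answer: final direction angle = pi/3


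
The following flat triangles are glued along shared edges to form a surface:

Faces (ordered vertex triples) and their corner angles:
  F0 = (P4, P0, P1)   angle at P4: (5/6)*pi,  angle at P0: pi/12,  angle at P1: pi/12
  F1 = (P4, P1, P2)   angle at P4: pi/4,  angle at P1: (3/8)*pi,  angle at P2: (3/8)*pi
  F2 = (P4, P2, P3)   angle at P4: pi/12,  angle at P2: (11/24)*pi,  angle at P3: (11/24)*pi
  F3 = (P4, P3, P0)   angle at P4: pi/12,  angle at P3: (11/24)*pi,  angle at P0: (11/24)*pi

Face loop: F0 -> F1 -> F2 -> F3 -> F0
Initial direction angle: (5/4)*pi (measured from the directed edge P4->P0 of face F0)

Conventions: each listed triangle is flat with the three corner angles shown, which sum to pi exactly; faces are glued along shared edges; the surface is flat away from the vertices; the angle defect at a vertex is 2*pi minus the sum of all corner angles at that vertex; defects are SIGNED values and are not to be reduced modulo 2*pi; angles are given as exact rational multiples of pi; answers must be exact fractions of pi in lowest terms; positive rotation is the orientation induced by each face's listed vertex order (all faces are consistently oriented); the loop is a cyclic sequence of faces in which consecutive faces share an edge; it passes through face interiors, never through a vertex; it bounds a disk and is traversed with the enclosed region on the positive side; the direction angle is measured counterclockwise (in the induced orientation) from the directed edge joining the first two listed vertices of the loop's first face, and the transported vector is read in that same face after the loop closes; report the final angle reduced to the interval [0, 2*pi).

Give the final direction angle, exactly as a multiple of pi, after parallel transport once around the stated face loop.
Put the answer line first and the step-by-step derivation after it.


Answer: final direction angle = 0

enclosed vertex P4: corner angles sum to (5/4)*pi, defect = 2*pi - (5/4)*pi = (3/4)*pi
summing the enclosed defects onto the initial angle, mod 2*pi in the induced orientation:
final angle = (5/4)*pi + (3/4)*pi = 0 (mod 2*pi)


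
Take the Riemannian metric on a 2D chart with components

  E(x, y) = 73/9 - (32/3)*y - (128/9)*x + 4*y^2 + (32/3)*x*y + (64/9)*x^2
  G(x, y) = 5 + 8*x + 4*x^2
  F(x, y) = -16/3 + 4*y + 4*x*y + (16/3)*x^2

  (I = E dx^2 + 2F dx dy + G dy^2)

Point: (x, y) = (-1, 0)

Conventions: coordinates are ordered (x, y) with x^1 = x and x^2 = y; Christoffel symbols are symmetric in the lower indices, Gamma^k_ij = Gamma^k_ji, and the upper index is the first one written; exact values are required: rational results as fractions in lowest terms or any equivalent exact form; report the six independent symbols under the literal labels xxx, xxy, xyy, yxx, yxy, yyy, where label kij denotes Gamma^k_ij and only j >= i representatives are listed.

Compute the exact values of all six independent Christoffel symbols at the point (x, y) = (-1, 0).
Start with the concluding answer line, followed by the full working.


Answer: Gamma_xxx = -128/265, Gamma_xxy = -96/265, Gamma_xyy = 0, Gamma_yxx = 0, Gamma_yxy = 0, Gamma_yyy = 0

E = 265/9, F = 0, G = 1 at the point
E_x = -256/9, E_y = -64/3, F_x = -32/3, F_y = 0, G_x = 0, G_y = 0
EG - F^2 = 265/9;  g^inv = (9/265) * [[1, 0], [0, 265/9]]
first-kind symbols [ij,l] = (1/2)(d_i g_jl + d_j g_il - d_l g_ij): [xx,x] = E_x/2 = -128/9, [xx,y] = F_x - E_y/2 = 0, [xy,x] = E_y/2 = -32/3, [xy,y] = G_x/2 = 0, [yy,x] = F_y - G_x/2 = 0, [yy,y] = G_y/2 = 0
Gamma^x_ij = (G*[ij,x] - F*[ij,y])/(EG - F^2), Gamma^y_ij = (E*[ij,y] - F*[ij,x])/(EG - F^2)


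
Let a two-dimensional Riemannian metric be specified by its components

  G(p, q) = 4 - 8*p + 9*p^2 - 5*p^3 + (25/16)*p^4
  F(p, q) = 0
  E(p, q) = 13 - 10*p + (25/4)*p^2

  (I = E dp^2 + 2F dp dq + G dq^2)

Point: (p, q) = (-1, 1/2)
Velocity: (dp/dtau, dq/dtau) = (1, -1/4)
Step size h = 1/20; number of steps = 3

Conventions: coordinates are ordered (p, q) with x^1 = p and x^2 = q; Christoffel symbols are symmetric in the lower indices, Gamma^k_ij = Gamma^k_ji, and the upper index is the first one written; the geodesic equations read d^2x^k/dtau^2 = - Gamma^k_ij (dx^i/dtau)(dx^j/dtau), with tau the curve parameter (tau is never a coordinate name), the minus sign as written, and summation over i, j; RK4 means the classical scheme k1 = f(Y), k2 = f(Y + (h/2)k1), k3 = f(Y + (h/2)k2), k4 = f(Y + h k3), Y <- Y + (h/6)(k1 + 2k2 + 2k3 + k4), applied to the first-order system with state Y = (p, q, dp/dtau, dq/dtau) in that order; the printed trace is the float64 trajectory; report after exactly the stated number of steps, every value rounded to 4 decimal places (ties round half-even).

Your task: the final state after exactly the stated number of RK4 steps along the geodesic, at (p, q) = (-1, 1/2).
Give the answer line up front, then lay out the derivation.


Answer: p = -0.8461, q = 0.4570, dp/dtau = 1.0522, dq/dtau = -0.3275

f(Y) = (dp/dtau, dq/dtau, -Gamma^p_ij Y'^i Y'^j, -Gamma^q_ij Y'^i Y'^j) with the Gammas evaluated at the stage position; h = 0.050000; intermediate values shown to 6 dp
step 0: p = -1.0000, q = 0.5000, dp/dtau = 1.0000, dq/dtau = -0.2500
step 1:
  k1: at (p, q) = (-1.000000, 0.500000), (dp/dtau, dq/dtau) = (1.000000, -0.250000); Gamma_ppp = -0.384615, Gamma_ppq = 0.000000, Gamma_pqq = 0.807692, Gamma_qpp = 0.000000, Gamma_qpq = -0.857143, Gamma_qqq = 0.000000; k1 = (1.000000, -0.250000, 0.334135, -0.428571)
  k2: at (p, q) = (-0.975000, 0.493750), (dp/dtau, dq/dtau) = (1.008353, -0.260714); Gamma_ppp = -0.386658, Gamma_ppq = 0.000000, Gamma_pqq = 0.794702, Gamma_qpp = 0.000000, Gamma_qpq = -0.863616, Gamma_qqq = 0.000000; k2 = (1.008353, -0.260714, 0.339127, -0.454076)
  k3: at (p, q) = (-0.974791, 0.493482), (dp/dtau, dq/dtau) = (1.008478, -0.261352); Gamma_ppp = -0.386675, Gamma_ppq = 0.000000, Gamma_pqq = 0.794594, Gamma_qpp = 0.000000, Gamma_qpq = -0.863670, Gamma_qqq = 0.000000; k3 = (1.008478, -0.261352, 0.338984, -0.455271)
  k4: at (p, q) = (-0.949576, 0.486932), (dp/dtau, dq/dtau) = (1.016949, -0.272764); Gamma_ppp = -0.388707, Gamma_ppq = 0.000000, Gamma_pqq = 0.781498, Gamma_qpp = 0.000000, Gamma_qpq = -0.870216, Gamma_qqq = 0.000000; k4 = (1.016949, -0.272764, 0.343852, -0.482773)
  Y <- Y + (h/6)(k1 + 2k2 + 2k3 + k4): p = -0.9496, q = 0.4869, dp/dtau = 1.0170, dq/dtau = -0.2728
step 2:
  k1: at (p, q) = (-0.949578, 0.486943), (dp/dtau, dq/dtau) = (1.016952, -0.272750); Gamma_ppp = -0.388707, Gamma_ppq = 0.000000, Gamma_pqq = 0.781500, Gamma_qpp = 0.000000, Gamma_qpq = -0.870215, Gamma_qqq = 0.000000; k1 = (1.016952, -0.272750, 0.343859, -0.482750)
  k2: at (p, q) = (-0.924154, 0.480124), (dp/dtau, dq/dtau) = (1.025548, -0.284819); Gamma_ppp = -0.390725, Gamma_ppq = 0.000000, Gamma_pqq = 0.768303, Gamma_qpp = 0.000000, Gamma_qpq = -0.876828, Gamma_qqq = 0.000000; k2 = (1.025548, -0.284819, 0.348618, -0.512235)
  k3: at (p, q) = (-0.923940, 0.479822), (dp/dtau, dq/dtau) = (1.025667, -0.285556); Gamma_ppp = -0.390742, Gamma_ppq = 0.000000, Gamma_pqq = 0.768192, Gamma_qpp = 0.000000, Gamma_qpq = -0.876884, Gamma_qqq = 0.000000; k3 = (1.025667, -0.285556, 0.348417, -0.513653)
  k4: at (p, q) = (-0.898295, 0.472665), (dp/dtau, dq/dtau) = (1.034373, -0.298433); Gamma_ppp = -0.392741, Gamma_ppq = 0.000000, Gamma_pqq = 0.754889, Gamma_qpp = 0.000000, Gamma_qpq = -0.883561, Gamma_qqq = 0.000000; k4 = (1.034373, -0.298433, 0.352972, -0.545494)
  Y <- Y + (h/6)(k1 + 2k2 + 2k3 + k4): p = -0.8983, q = 0.4727, dp/dtau = 1.0344, dq/dtau = -0.2984
step 3:
  k1: at (p, q) = (-0.898297, 0.472676), (dp/dtau, dq/dtau) = (1.034376, -0.298417); Gamma_ppp = -0.392741, Gamma_ppq = 0.000000, Gamma_pqq = 0.754891, Gamma_qpp = 0.000000, Gamma_qpq = -0.883560, Gamma_qqq = 0.000000; k1 = (1.034376, -0.298417, 0.352982, -0.545467)
  k2: at (p, q) = (-0.872438, 0.465216), (dp/dtau, dq/dtau) = (1.043200, -0.312054); Gamma_ppp = -0.394718, Gamma_ppq = 0.000000, Gamma_pqq = 0.741487, Gamma_qpp = 0.000000, Gamma_qpq = -0.890294, Gamma_qqq = 0.000000; k2 = (1.043200, -0.312054, 0.357354, -0.579643)
  k3: at (p, q) = (-0.872217, 0.464875), (dp/dtau, dq/dtau) = (1.043310, -0.312908); Gamma_ppp = -0.394734, Gamma_ppq = 0.000000, Gamma_pqq = 0.741372, Gamma_qpp = 0.000000, Gamma_qpq = -0.890351, Gamma_qqq = 0.000000; k3 = (1.043310, -0.312908, 0.357078, -0.581328)
  k4: at (p, q) = (-0.846131, 0.457031), (dp/dtau, dq/dtau) = (1.052230, -0.327484); Gamma_ppp = -0.396682, Gamma_ppq = 0.000000, Gamma_pqq = 0.727862, Gamma_qpp = 0.000000, Gamma_qpq = -0.897136, Gamma_qqq = 0.000000; k4 = (1.052230, -0.327484, 0.361142, -0.618284)
  Y <- Y + (h/6)(k1 + 2k2 + 2k3 + k4): p = -0.8461, q = 0.4570, dp/dtau = 1.0522, dq/dtau = -0.3275
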